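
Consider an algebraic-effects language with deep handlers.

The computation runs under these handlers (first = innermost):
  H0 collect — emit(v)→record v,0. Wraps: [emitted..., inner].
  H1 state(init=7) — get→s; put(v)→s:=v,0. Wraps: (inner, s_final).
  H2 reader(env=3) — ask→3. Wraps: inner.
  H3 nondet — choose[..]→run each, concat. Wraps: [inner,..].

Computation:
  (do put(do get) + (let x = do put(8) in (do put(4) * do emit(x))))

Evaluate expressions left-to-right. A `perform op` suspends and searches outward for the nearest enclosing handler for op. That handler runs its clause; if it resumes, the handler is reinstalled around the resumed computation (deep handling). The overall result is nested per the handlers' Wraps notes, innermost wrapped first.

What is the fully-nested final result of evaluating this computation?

Answer: [([0, 0], 4)]

Evaluation trace:
get @ H1 ⇒ 7
put(7) @ H1 ⇒ s:=7
put(8) @ H1 ⇒ s:=8
put(4) @ H1 ⇒ s:=4
emit(0) @ H0 ⇒ out+=0
H0 returns [0, 0]
H1 returns ([0, 0], 4)
H2 returns ([0, 0], 4)
H3 returns [([0, 0], 4)]
= [([0, 0], 4)]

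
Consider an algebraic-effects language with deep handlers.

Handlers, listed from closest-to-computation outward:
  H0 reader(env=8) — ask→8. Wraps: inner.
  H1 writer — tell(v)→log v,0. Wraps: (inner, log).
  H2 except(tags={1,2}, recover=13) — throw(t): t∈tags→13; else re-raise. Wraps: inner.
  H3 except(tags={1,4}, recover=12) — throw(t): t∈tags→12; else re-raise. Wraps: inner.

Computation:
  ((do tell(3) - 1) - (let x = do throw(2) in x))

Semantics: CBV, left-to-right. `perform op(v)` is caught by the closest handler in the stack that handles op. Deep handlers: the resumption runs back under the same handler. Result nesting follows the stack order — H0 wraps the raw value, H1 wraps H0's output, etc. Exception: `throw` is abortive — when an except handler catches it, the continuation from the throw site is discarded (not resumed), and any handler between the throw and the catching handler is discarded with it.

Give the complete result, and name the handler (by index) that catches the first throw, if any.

Working:
tell(3) @ H1 ⇒ log+=3
throw(2) @ H2 caught ⇒ 13
H3 returns 13
= 13

Answer: 13 ; first throw caught by: H2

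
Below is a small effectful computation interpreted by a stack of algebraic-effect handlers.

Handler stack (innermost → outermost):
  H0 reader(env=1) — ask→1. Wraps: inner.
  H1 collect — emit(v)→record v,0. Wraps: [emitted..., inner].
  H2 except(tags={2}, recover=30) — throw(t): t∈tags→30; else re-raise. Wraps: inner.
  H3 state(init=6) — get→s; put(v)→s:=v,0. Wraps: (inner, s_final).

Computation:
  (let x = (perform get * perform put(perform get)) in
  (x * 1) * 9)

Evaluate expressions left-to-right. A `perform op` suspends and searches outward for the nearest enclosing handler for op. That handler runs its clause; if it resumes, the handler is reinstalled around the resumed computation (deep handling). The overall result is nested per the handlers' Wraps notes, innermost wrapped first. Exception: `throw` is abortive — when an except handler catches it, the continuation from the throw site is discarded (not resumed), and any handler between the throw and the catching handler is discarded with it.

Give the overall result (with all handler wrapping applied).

Answer: ([0], 6)

Working:
get @ H3 ⇒ 6
get @ H3 ⇒ 6
put(6) @ H3 ⇒ s:=6
H0 returns 0
H1 returns [0]
H2 returns [0]
H3 returns ([0], 6)
= ([0], 6)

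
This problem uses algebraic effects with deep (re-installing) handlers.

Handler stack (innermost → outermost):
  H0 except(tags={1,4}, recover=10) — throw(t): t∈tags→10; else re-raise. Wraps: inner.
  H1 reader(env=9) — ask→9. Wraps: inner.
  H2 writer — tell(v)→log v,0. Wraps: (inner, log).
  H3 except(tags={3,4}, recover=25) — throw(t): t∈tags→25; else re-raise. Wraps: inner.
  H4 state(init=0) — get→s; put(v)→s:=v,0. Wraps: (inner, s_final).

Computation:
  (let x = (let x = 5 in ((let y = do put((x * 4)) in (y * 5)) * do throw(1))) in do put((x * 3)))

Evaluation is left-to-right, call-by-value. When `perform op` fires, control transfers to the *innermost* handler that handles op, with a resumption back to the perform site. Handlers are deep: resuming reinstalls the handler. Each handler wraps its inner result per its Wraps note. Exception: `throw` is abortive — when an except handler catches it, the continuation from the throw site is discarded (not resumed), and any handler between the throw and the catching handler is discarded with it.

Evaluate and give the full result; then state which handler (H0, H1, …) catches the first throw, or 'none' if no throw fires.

Answer: ((10, ()), 20) ; first throw caught by: H0

Working:
put(20) @ H4 ⇒ s:=20
throw(1) @ H0 caught ⇒ 10
H1 returns 10
H2 returns (10, ())
H3 returns (10, ())
H4 returns ((10, ()), 20)
= ((10, ()), 20)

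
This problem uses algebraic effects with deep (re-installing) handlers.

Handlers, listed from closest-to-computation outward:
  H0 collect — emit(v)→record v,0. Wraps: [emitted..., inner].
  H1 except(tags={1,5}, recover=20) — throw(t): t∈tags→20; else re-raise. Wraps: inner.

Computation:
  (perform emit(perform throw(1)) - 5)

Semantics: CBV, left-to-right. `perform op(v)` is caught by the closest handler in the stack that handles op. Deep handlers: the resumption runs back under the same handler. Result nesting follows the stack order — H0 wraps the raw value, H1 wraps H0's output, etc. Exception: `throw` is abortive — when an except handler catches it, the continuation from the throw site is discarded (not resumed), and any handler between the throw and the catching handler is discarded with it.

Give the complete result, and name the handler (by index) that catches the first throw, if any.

Working:
throw(1) @ H1 caught ⇒ 20
= 20

Answer: 20 ; first throw caught by: H1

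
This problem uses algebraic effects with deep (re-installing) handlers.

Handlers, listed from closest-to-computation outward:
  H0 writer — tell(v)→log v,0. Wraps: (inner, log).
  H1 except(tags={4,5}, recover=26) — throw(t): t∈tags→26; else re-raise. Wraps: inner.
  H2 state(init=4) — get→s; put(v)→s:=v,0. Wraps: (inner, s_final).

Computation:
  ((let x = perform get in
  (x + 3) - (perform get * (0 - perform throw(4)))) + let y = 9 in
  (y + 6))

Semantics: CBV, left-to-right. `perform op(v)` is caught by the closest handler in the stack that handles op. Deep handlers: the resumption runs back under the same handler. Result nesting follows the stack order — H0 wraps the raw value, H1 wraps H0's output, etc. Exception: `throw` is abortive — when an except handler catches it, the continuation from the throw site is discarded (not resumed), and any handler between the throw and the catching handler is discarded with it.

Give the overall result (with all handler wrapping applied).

Working:
get @ H2 ⇒ 4
get @ H2 ⇒ 4
throw(4) @ H1 caught ⇒ 26
H2 returns (26, 4)
= (26, 4)

Answer: (26, 4)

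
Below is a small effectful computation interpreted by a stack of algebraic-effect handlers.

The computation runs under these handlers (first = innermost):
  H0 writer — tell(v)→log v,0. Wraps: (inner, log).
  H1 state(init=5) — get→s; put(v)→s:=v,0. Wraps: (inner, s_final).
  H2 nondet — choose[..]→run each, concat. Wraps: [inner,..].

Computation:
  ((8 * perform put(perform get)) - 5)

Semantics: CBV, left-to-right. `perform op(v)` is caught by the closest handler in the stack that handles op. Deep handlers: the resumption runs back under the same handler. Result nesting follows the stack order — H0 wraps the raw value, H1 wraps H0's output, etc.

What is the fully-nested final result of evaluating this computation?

Step-by-step:
get @ H1 ⇒ 5
put(5) @ H1 ⇒ s:=5
H0 returns (-5, ())
H1 returns ((-5, ()), 5)
H2 returns [((-5, ()), 5)]
= [((-5, ()), 5)]

Answer: [((-5, ()), 5)]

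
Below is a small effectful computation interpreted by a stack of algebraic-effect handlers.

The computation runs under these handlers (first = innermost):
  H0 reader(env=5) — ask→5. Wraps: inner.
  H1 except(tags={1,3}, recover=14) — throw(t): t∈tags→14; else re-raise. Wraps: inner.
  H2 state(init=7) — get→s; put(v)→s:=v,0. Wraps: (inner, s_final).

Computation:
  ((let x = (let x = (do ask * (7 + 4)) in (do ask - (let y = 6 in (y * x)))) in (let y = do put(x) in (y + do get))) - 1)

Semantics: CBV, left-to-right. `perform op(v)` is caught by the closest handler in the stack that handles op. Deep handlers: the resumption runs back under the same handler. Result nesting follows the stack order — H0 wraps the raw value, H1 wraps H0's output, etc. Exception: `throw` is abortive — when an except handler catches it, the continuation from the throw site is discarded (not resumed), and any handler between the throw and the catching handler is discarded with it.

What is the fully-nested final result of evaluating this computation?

Answer: (-326, -325)

Working:
ask @ H0 ⇒ 5
ask @ H0 ⇒ 5
put(-325) @ H2 ⇒ s:=-325
get @ H2 ⇒ -325
H0 returns -326
H1 returns -326
H2 returns (-326, -325)
= (-326, -325)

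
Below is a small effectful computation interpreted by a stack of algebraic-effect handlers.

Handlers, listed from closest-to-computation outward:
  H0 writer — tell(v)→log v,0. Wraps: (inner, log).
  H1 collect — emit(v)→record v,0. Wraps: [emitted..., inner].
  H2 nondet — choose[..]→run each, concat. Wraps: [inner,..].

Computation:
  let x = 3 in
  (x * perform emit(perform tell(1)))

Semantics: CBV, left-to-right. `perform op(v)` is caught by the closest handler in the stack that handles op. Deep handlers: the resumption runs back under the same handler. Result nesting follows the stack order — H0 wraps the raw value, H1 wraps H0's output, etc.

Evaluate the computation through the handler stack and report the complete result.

Answer: [[0, (0, (1))]]

Working:
tell(1) @ H0 ⇒ log+=1
emit(0) @ H1 ⇒ out+=0
H0 returns (0, (1))
H1 returns [0, (0, (1))]
H2 returns [[0, (0, (1))]]
= [[0, (0, (1))]]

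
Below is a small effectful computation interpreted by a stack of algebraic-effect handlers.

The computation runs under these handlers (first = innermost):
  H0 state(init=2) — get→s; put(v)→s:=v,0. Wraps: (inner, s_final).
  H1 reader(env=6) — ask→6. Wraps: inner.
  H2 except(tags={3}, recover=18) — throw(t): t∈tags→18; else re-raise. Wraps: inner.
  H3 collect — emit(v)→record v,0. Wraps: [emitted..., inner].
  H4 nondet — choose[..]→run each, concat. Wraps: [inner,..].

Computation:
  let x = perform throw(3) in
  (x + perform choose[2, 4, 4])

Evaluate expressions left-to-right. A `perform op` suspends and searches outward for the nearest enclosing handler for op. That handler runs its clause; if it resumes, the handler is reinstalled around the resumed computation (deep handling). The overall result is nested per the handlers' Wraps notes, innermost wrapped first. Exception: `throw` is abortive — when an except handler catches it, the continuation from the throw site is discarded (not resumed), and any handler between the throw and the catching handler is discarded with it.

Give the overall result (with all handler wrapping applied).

Working:
throw(3) @ H2 caught ⇒ 18
H3 returns [18]
H4 returns [[18]]
= [[18]]

Answer: [[18]]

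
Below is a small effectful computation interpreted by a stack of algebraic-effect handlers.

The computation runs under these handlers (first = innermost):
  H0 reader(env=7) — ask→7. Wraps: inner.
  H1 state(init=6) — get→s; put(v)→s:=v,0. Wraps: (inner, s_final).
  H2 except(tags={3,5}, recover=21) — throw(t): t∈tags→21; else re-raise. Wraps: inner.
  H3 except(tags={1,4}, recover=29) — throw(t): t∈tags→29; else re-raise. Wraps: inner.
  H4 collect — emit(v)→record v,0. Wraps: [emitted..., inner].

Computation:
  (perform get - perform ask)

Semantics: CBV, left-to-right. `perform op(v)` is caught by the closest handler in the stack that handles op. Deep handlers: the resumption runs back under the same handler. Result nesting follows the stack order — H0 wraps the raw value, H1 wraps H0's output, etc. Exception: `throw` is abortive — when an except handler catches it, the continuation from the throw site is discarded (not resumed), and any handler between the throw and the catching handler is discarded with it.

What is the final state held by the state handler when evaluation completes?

Evaluation trace:
get @ H1 ⇒ 6
ask @ H0 ⇒ 7
H0 returns -1
H1 returns (-1, 6)
H2 returns (-1, 6)
H3 returns (-1, 6)
H4 returns [(-1, 6)]
= [(-1, 6)]

Answer: 6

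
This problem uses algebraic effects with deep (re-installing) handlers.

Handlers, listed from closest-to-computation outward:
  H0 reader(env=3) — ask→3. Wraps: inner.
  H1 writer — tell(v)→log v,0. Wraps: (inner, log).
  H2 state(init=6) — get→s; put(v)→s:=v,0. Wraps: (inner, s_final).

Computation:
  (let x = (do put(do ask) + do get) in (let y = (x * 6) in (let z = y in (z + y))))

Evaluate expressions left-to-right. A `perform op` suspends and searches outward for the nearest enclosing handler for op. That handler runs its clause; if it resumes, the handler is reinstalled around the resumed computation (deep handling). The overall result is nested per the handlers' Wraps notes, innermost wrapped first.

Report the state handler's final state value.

Working:
ask @ H0 ⇒ 3
put(3) @ H2 ⇒ s:=3
get @ H2 ⇒ 3
H0 returns 36
H1 returns (36, ())
H2 returns ((36, ()), 3)
= ((36, ()), 3)

Answer: 3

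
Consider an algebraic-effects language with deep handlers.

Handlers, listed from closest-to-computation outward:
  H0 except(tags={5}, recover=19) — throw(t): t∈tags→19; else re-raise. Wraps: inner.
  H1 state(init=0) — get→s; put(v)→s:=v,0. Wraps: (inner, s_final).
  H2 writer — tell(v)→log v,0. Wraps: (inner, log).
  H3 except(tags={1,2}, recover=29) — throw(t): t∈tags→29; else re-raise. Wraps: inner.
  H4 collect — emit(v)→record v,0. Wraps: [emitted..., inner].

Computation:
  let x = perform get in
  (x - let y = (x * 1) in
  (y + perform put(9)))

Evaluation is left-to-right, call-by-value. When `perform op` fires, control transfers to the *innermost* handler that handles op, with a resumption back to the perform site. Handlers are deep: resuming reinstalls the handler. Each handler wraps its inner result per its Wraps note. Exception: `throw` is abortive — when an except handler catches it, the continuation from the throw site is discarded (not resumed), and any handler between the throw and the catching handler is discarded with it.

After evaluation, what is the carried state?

Answer: 9

Step-by-step:
get @ H1 ⇒ 0
put(9) @ H1 ⇒ s:=9
H0 returns 0
H1 returns (0, 9)
H2 returns ((0, 9), ())
H3 returns ((0, 9), ())
H4 returns [((0, 9), ())]
= [((0, 9), ())]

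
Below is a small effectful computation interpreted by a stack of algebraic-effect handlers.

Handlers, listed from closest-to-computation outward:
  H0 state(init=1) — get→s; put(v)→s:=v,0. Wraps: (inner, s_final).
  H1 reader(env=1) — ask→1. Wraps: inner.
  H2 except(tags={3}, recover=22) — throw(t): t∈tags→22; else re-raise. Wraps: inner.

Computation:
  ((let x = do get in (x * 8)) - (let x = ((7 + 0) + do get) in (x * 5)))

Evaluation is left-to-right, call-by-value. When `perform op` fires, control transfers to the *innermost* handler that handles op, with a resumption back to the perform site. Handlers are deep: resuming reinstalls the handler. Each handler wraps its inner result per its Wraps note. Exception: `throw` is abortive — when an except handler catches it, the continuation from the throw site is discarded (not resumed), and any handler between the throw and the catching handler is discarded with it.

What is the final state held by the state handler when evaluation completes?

Evaluation trace:
get @ H0 ⇒ 1
get @ H0 ⇒ 1
H0 returns (-32, 1)
H1 returns (-32, 1)
H2 returns (-32, 1)
= (-32, 1)

Answer: 1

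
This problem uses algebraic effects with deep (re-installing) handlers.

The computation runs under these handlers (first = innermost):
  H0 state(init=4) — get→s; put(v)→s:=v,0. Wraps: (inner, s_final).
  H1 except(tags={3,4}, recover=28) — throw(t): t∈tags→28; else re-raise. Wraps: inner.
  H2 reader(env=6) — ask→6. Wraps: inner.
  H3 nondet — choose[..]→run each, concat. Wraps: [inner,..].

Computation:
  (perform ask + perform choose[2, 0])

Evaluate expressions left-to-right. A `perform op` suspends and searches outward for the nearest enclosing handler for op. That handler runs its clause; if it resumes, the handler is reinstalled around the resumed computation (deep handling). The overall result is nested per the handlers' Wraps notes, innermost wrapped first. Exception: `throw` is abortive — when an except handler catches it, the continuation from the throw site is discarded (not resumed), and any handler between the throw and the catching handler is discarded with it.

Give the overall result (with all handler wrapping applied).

Evaluation trace:
ask @ H2 ⇒ 6
choose[2, 0] @ H3
  branch[0] choose=2:
    H0 returns (8, 4)
    H1 returns (8, 4)
    H2 returns (8, 4)
    H3 returns [(8, 4)]
  branch[1] choose=0:
    H0 returns (6, 4)
    H1 returns (6, 4)
    H2 returns (6, 4)
    H3 returns [(6, 4)]
= [(8, 4), (6, 4)]

Answer: [(8, 4), (6, 4)]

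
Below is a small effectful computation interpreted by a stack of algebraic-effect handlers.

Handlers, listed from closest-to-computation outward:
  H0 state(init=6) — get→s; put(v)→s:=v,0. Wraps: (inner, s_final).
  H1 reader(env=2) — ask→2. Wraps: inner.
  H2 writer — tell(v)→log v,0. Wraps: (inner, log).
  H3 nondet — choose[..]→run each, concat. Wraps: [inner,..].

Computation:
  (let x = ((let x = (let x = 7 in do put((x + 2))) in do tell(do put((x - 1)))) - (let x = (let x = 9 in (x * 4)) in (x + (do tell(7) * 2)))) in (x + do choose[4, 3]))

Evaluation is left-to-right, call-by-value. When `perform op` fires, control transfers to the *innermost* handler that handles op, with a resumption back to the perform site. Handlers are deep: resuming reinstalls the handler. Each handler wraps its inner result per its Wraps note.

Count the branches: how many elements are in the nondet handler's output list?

Evaluation trace:
put(9) @ H0 ⇒ s:=9
put(-1) @ H0 ⇒ s:=-1
tell(0) @ H2 ⇒ log+=0
tell(7) @ H2 ⇒ log+=7
choose[4, 3] @ H3
  branch[0] choose=4:
    H0 returns (-32, -1)
    H1 returns (-32, -1)
    H2 returns ((-32, -1), (0, 7))
    H3 returns [((-32, -1), (0, 7))]
  branch[1] choose=3:
    H0 returns (-33, -1)
    H1 returns (-33, -1)
    H2 returns ((-33, -1), (0, 7))
    H3 returns [((-33, -1), (0, 7))]
= [((-32, -1), (0, 7)), ((-33, -1), (0, 7))]

Answer: 2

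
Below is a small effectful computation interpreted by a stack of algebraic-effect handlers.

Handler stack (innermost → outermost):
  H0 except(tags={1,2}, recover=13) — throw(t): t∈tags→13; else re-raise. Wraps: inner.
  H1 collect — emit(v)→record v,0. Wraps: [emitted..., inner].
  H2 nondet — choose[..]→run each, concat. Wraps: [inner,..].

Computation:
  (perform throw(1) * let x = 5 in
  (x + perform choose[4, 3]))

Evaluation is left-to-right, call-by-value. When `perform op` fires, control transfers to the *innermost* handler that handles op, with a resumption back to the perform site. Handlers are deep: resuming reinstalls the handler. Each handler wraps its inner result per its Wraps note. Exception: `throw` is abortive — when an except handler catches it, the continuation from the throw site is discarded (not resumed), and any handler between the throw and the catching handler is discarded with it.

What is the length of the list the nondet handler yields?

Answer: 1

Evaluation trace:
throw(1) @ H0 caught ⇒ 13
H1 returns [13]
H2 returns [[13]]
= [[13]]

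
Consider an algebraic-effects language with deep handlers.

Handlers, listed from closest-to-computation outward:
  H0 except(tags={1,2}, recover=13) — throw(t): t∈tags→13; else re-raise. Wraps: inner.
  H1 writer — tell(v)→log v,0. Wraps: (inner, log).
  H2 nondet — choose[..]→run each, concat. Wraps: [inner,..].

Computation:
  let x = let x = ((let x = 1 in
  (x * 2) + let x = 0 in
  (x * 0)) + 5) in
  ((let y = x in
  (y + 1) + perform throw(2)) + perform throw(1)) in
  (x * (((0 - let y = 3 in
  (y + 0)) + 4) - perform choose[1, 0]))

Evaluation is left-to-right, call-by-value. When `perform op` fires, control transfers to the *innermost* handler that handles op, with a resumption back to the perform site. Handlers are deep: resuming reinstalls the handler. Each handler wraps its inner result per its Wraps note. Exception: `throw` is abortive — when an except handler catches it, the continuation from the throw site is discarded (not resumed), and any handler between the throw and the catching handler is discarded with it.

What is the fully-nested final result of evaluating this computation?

Answer: [(13, ())]

Step-by-step:
throw(2) @ H0 caught ⇒ 13
H1 returns (13, ())
H2 returns [(13, ())]
= [(13, ())]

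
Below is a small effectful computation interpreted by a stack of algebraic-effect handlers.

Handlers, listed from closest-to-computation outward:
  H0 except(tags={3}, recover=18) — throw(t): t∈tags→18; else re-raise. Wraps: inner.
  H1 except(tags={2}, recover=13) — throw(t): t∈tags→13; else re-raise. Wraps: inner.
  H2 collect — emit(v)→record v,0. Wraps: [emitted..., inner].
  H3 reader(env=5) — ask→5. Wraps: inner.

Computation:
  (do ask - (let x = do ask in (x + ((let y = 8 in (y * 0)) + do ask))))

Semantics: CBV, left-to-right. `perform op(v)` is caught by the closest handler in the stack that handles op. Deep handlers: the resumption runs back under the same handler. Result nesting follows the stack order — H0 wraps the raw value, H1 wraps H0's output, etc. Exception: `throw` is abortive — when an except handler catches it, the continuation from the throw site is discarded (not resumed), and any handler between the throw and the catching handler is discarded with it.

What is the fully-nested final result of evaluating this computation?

Evaluation trace:
ask @ H3 ⇒ 5
ask @ H3 ⇒ 5
ask @ H3 ⇒ 5
H0 returns -5
H1 returns -5
H2 returns [-5]
H3 returns [-5]
= [-5]

Answer: [-5]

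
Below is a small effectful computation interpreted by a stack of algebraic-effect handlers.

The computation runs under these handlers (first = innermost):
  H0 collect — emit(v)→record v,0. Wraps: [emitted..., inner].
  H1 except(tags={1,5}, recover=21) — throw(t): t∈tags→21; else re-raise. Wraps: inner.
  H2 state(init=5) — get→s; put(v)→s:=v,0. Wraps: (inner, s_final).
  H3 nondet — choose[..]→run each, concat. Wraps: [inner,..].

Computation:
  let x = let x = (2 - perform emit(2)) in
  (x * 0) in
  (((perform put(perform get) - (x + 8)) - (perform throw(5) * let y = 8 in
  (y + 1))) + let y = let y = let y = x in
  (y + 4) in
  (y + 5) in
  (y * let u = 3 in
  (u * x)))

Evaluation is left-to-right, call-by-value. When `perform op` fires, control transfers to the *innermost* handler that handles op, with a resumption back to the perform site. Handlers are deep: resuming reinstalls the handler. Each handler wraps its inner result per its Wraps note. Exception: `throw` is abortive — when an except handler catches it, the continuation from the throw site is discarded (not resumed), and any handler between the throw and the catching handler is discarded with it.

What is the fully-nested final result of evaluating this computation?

Evaluation trace:
emit(2) @ H0 ⇒ out+=2
get @ H2 ⇒ 5
put(5) @ H2 ⇒ s:=5
throw(5) @ H1 caught ⇒ 21
H2 returns (21, 5)
H3 returns [(21, 5)]
= [(21, 5)]

Answer: [(21, 5)]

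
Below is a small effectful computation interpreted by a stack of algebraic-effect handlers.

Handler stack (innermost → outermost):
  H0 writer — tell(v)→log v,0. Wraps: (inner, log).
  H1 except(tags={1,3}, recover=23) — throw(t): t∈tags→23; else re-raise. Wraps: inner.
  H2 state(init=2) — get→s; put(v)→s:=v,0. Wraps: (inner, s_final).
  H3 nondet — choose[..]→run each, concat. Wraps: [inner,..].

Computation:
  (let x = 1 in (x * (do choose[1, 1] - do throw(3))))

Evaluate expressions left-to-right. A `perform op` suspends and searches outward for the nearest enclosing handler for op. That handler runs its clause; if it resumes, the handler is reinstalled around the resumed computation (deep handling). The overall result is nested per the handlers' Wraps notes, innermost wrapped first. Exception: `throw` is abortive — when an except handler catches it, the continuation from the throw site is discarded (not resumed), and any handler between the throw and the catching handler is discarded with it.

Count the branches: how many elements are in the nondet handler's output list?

Step-by-step:
choose[1, 1] @ H3
  branch[0] choose=1:
    throw(3) @ H1 caught ⇒ 23
    H2 returns (23, 2)
    H3 returns [(23, 2)]
  branch[1] choose=1:
    throw(3) @ H1 caught ⇒ 23
    H2 returns (23, 2)
    H3 returns [(23, 2)]
= [(23, 2), (23, 2)]

Answer: 2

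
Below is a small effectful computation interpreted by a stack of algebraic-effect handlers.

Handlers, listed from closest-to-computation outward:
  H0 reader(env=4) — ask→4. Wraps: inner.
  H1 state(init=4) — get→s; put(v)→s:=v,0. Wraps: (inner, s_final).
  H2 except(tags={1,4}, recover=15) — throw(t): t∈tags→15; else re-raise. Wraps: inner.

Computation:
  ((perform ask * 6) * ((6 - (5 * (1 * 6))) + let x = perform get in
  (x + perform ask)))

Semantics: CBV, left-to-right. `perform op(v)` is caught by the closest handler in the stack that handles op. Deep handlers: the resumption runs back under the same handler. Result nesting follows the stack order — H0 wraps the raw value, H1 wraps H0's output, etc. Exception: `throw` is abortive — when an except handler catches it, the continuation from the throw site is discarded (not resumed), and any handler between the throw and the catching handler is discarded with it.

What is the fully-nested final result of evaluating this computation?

Answer: (-384, 4)

Evaluation trace:
ask @ H0 ⇒ 4
get @ H1 ⇒ 4
ask @ H0 ⇒ 4
H0 returns -384
H1 returns (-384, 4)
H2 returns (-384, 4)
= (-384, 4)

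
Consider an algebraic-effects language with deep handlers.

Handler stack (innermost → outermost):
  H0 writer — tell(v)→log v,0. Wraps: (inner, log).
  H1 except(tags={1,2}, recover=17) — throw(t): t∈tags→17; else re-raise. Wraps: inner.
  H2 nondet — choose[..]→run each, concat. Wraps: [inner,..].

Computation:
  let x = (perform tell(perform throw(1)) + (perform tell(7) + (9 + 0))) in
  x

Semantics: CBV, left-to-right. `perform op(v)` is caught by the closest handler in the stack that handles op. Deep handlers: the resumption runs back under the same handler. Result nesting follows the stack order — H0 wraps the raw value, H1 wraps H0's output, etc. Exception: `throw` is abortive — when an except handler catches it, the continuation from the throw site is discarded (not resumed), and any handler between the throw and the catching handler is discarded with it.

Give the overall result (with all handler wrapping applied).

Working:
throw(1) @ H1 caught ⇒ 17
H2 returns [17]
= [17]

Answer: [17]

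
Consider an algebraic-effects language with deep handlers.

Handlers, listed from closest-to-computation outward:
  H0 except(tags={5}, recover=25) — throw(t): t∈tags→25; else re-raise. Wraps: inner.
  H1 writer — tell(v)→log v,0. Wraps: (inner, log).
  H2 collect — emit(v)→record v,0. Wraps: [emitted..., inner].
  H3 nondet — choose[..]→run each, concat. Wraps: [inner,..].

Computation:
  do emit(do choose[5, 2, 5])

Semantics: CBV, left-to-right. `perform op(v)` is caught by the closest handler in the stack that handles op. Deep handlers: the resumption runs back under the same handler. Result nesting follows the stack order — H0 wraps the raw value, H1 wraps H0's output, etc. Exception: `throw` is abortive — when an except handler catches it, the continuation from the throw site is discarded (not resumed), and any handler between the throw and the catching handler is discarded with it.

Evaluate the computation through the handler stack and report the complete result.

Step-by-step:
choose[5, 2, 5] @ H3
  branch[0] choose=5:
    emit(5) @ H2 ⇒ out+=5
    H0 returns 0
    H1 returns (0, ())
    H2 returns [5, (0, ())]
    H3 returns [[5, (0, ())]]
  branch[1] choose=2:
    emit(2) @ H2 ⇒ out+=2
    H0 returns 0
    H1 returns (0, ())
    H2 returns [2, (0, ())]
    H3 returns [[2, (0, ())]]
  branch[2] choose=5:
    emit(5) @ H2 ⇒ out+=5
    H0 returns 0
    H1 returns (0, ())
    H2 returns [5, (0, ())]
    H3 returns [[5, (0, ())]]
= [[5, (0, ())], [2, (0, ())], [5, (0, ())]]

Answer: [[5, (0, ())], [2, (0, ())], [5, (0, ())]]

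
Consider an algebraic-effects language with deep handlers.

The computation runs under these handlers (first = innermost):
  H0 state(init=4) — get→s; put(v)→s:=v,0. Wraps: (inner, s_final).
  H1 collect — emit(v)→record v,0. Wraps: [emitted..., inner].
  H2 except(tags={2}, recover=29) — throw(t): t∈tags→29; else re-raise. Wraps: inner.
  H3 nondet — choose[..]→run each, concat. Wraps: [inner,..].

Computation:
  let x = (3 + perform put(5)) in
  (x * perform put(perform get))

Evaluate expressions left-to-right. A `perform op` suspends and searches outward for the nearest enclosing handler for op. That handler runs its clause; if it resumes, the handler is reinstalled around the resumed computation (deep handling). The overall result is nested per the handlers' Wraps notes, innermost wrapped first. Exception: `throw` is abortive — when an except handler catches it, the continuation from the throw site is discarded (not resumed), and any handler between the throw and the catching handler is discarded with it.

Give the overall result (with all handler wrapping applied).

Answer: [[(0, 5)]]

Working:
put(5) @ H0 ⇒ s:=5
get @ H0 ⇒ 5
put(5) @ H0 ⇒ s:=5
H0 returns (0, 5)
H1 returns [(0, 5)]
H2 returns [(0, 5)]
H3 returns [[(0, 5)]]
= [[(0, 5)]]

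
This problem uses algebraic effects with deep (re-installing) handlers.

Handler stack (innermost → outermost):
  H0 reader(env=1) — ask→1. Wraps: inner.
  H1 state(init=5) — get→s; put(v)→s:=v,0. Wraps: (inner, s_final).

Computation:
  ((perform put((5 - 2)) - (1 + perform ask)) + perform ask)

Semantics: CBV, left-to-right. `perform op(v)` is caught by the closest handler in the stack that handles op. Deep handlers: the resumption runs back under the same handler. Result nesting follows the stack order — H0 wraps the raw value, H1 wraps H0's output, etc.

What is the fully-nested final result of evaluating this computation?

Answer: (-1, 3)

Working:
put(3) @ H1 ⇒ s:=3
ask @ H0 ⇒ 1
ask @ H0 ⇒ 1
H0 returns -1
H1 returns (-1, 3)
= (-1, 3)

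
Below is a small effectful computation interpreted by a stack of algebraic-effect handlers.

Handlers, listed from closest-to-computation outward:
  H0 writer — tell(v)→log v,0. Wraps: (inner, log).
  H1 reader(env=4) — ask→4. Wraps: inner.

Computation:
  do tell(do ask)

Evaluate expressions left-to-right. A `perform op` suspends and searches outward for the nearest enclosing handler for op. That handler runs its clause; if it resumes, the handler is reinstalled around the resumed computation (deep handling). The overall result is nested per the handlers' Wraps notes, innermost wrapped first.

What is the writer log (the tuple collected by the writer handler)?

Answer: (4)

Working:
ask @ H1 ⇒ 4
tell(4) @ H0 ⇒ log+=4
H0 returns (0, (4))
H1 returns (0, (4))
= (0, (4))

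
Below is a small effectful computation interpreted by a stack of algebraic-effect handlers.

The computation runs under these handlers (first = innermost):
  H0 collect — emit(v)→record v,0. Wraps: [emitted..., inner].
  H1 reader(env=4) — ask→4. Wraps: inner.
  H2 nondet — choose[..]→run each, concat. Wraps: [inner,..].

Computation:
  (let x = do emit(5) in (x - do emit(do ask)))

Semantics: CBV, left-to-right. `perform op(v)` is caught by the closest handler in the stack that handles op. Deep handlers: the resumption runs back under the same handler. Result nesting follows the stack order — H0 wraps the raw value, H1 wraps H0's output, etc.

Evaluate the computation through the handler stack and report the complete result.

Answer: [[5, 4, 0]]

Working:
emit(5) @ H0 ⇒ out+=5
ask @ H1 ⇒ 4
emit(4) @ H0 ⇒ out+=4
H0 returns [5, 4, 0]
H1 returns [5, 4, 0]
H2 returns [[5, 4, 0]]
= [[5, 4, 0]]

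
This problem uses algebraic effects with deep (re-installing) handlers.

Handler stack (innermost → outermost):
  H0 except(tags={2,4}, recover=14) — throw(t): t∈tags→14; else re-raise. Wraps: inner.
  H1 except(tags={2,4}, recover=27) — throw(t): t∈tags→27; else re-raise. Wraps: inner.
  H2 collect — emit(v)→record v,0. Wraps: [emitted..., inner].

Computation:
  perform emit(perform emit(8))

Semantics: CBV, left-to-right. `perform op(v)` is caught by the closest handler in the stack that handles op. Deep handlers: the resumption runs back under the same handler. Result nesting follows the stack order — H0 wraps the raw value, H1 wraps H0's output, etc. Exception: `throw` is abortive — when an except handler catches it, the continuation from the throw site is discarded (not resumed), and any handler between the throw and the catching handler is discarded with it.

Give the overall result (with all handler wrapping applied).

Answer: [8, 0, 0]

Working:
emit(8) @ H2 ⇒ out+=8
emit(0) @ H2 ⇒ out+=0
H0 returns 0
H1 returns 0
H2 returns [8, 0, 0]
= [8, 0, 0]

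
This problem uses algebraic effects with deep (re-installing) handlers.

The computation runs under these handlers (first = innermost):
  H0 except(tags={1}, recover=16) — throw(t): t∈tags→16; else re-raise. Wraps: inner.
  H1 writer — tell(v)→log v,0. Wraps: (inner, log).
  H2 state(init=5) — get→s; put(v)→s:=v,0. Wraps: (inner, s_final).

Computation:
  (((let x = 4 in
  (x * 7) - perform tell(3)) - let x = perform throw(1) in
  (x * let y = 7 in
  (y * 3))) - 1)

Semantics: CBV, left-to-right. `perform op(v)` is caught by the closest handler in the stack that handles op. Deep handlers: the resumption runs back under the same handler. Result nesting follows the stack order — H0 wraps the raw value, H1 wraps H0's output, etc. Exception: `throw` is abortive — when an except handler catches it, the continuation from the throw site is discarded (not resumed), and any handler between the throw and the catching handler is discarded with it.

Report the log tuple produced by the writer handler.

Answer: (3)

Working:
tell(3) @ H1 ⇒ log+=3
throw(1) @ H0 caught ⇒ 16
H1 returns (16, (3))
H2 returns ((16, (3)), 5)
= ((16, (3)), 5)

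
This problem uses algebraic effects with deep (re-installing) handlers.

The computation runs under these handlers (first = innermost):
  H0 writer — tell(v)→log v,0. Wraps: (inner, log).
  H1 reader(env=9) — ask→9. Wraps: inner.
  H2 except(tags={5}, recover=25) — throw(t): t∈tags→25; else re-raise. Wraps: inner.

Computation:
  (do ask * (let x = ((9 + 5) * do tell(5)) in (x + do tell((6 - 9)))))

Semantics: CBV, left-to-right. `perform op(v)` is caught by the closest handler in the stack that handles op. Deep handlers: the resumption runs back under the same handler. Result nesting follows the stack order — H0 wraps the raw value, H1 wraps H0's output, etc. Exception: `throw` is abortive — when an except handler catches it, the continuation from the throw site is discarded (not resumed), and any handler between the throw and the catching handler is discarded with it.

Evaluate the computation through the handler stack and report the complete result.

Working:
ask @ H1 ⇒ 9
tell(5) @ H0 ⇒ log+=5
tell(-3) @ H0 ⇒ log+=-3
H0 returns (0, (5, -3))
H1 returns (0, (5, -3))
H2 returns (0, (5, -3))
= (0, (5, -3))

Answer: (0, (5, -3))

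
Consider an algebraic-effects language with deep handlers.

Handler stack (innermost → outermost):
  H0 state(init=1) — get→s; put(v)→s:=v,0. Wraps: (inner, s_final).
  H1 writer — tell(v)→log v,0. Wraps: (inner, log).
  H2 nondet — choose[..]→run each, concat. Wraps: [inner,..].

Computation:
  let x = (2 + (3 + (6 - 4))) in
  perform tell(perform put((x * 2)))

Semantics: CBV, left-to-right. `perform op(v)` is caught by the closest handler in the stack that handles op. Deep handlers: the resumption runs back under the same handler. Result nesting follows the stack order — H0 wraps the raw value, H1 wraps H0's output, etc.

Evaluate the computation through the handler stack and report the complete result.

Answer: [((0, 14), (0))]

Evaluation trace:
put(14) @ H0 ⇒ s:=14
tell(0) @ H1 ⇒ log+=0
H0 returns (0, 14)
H1 returns ((0, 14), (0))
H2 returns [((0, 14), (0))]
= [((0, 14), (0))]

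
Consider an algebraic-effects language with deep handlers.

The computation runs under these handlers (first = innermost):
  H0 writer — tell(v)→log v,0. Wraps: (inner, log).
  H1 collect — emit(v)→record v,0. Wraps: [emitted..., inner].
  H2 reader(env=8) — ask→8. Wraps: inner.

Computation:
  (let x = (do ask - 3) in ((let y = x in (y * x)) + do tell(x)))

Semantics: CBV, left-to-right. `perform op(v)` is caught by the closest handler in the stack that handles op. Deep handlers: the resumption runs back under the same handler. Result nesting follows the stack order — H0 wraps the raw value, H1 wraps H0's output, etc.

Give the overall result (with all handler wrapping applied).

Answer: [(25, (5))]

Working:
ask @ H2 ⇒ 8
tell(5) @ H0 ⇒ log+=5
H0 returns (25, (5))
H1 returns [(25, (5))]
H2 returns [(25, (5))]
= [(25, (5))]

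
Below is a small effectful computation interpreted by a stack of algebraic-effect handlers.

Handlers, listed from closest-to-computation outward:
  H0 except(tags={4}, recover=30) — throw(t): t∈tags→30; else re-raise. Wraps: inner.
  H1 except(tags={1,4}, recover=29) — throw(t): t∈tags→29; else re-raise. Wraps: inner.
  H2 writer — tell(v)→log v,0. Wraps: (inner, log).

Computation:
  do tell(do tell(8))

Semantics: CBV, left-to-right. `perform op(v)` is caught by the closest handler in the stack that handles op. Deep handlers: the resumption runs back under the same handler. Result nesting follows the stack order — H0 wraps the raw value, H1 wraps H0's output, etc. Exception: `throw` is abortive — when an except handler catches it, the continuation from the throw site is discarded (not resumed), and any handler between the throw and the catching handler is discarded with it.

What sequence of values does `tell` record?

Evaluation trace:
tell(8) @ H2 ⇒ log+=8
tell(0) @ H2 ⇒ log+=0
H0 returns 0
H1 returns 0
H2 returns (0, (8, 0))
= (0, (8, 0))

Answer: (8, 0)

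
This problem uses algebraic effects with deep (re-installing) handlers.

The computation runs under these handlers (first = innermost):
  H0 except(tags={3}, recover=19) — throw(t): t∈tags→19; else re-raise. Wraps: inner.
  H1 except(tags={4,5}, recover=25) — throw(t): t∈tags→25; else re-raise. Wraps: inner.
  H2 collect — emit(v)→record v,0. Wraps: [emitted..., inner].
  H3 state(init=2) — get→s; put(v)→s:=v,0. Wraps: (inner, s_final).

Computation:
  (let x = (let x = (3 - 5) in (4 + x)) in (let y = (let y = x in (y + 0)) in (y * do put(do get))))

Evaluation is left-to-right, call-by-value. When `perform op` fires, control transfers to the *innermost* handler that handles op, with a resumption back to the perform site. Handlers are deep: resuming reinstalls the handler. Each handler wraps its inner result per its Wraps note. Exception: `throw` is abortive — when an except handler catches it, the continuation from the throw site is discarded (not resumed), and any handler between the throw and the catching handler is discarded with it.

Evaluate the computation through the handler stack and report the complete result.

Answer: ([0], 2)

Working:
get @ H3 ⇒ 2
put(2) @ H3 ⇒ s:=2
H0 returns 0
H1 returns 0
H2 returns [0]
H3 returns ([0], 2)
= ([0], 2)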